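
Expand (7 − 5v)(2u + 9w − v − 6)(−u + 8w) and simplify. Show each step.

−14u^2 + 49uw + 504w^2 − 23uv + 184vw + 42u − 336w + 10u^2v − 35uvw − 360vw^2 − 5uv^2 + 40v^2w

(7 − 5v)(2u + 9w − v − 6)(−u + 8w)
= (14u + 63w − 7v − 42 − 10uv − 45vw + 5v^2 + 30v)(−u + 8w)    [distributive law]
= (14u + 63w + 23v − 42 − 10uv − 45vw + 5v^2)(−u + 8w)    [combine like terms]
= −14u^2 + 112uw − 63uw + 504w^2 − 23uv + 184vw + 42u − 336w + 10u^2v − 80uvw + 45uvw − 360vw^2 − 5uv^2 + 40v^2w    [distributive law]
= −14u^2 + 49uw + 504w^2 − 23uv + 184vw + 42u − 336w + 10u^2v − 35uvw − 360vw^2 − 5uv^2 + 40v^2w    [combine like terms]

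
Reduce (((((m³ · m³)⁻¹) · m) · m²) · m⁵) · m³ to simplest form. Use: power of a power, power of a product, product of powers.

m⁵

(((((m³ · m³)⁻¹) · m) · m²) · m⁵) · m³
= ((((((m³)⁻¹) · ((m³)⁻¹)) · m) · m²) · m⁵) · m³    [power of a product]
= ((((m⁻³ · ((m³)⁻¹)) · m) · m²) · m⁵) · m³    [power of a power]
= ((((m⁻³ · m⁻³) · m) · m²) · m⁵) · m³    [power of a power]
= (((m⁻⁶ · m) · m²) · m⁵) · m³    [product of powers]
= ((m⁻⁵ · m²) · m⁵) · m³    [product of powers]
= (m⁻³ · m⁵) · m³    [product of powers]
= m² · m³    [product of powers]
= m⁵    [product of powers]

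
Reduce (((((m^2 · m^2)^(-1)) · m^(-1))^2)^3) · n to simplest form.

m^(-30)n

(((((m^2 · m^2)^(-1)) · m^(-1))^2)^3) · n
= ((((m^2 · m^2)^(-1)) · m^(-1))^6) · n    [power of a power]
= ((((m^2 · m^2)^(-1))^6) · ((m^(-1))^6)) · n    [power of a product]
= (((m^2 · m^2)^(-6)) · ((m^(-1))^6)) · n    [power of a power]
= ((((m^2)^(-6)) · ((m^2)^(-6))) · ((m^(-1))^6)) · n    [power of a product]
= ((m^(-12) · ((m^2)^(-6))) · ((m^(-1))^6)) · n    [power of a power]
= ((m^(-12) · m^(-12)) · ((m^(-1))^6)) · n    [power of a power]
= (m^(-24) · ((m^(-1))^6)) · n    [product of powers]
= (m^(-24) · m^(-6)) · n    [power of a power]
= m^(-30) · n    [product of powers]
= m^(-30)n    [rearrange]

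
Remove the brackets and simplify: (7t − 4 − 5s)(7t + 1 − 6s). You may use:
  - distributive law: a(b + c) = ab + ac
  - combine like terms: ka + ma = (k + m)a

(7t − 4 − 5s)(7t + 1 − 6s)
= 49t² + 7t − 42st − 28t − 4 + 24s − 35st − 5s + 30s²    [distributive law]
= 49t² − 21t − 77st − 4 + 19s + 30s²    [combine like terms]

49t² − 21t − 77st − 4 + 19s + 30s²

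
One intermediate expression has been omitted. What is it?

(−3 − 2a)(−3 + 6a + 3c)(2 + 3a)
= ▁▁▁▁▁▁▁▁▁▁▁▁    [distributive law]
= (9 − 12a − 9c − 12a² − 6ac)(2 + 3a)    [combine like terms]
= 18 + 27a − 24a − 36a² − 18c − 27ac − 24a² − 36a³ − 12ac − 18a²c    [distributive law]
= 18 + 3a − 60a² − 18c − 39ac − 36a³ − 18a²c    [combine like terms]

Applying distributive law to the line above:

(9 − 18a − 9c + 6a − 12a² − 6ac)(2 + 3a)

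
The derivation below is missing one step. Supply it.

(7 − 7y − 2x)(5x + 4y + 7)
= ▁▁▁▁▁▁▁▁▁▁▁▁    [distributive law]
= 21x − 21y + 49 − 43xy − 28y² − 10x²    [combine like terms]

Applying distributive law to the line above:

35x + 28y + 49 − 35xy − 28y² − 49y − 10x² − 8xy − 14x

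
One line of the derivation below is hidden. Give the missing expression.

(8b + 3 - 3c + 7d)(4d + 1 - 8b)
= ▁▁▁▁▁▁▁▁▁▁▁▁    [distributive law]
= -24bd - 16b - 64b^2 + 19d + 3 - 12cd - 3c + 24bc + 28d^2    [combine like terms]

After distributive law, the bracketed line is:

32bd + 8b - 64b^2 + 12d + 3 - 24b - 12cd - 3c + 24bc + 28d^2 + 7d - 56bd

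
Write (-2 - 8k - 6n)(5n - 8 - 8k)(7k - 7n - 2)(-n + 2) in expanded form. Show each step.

-222kn^2 - 572kn + 626n^3 - 224n^2 - 344n - 96k - 64 - 1216k^2n + 864k^2 + 392k^2n^2 + 266kn^3 - 448k^3n + 896k^3 - 210n^4

(-2 - 8k - 6n)(5n - 8 - 8k)(7k - 7n - 2)(-n + 2)
= (-10n + 16 + 16k - 40kn + 64k + 64k^2 - 30n^2 + 48n + 48kn)(7k - 7n - 2)(-n + 2)    [distributive law]
= (38n + 16 + 80k + 8kn + 64k^2 - 30n^2)(7k - 7n - 2)(-n + 2)    [combine like terms]
= (266kn - 266n^2 - 76n + 112k - 112n - 32 + 560k^2 - 560kn - 160k + 56k^2n - 56kn^2 - 16kn + 448k^3 - 448k^2n - 128k^2 - 210kn^2 + 210n^3 + 60n^2)(-n + 2)    [distributive law]
= (-310kn - 206n^2 - 188n - 48k - 32 + 432k^2 - 392k^2n - 266kn^2 + 448k^3 + 210n^3)(-n + 2)    [combine like terms]
= 310kn^2 - 620kn + 206n^3 - 412n^2 + 188n^2 - 376n + 48kn - 96k + 32n - 64 - 432k^2n + 864k^2 + 392k^2n^2 - 784k^2n + 266kn^3 - 532kn^2 - 448k^3n + 896k^3 - 210n^4 + 420n^3    [distributive law]
= -222kn^2 - 572kn + 626n^3 - 224n^2 - 344n - 96k - 64 - 1216k^2n + 864k^2 + 392k^2n^2 + 266kn^3 - 448k^3n + 896k^3 - 210n^4    [combine like terms]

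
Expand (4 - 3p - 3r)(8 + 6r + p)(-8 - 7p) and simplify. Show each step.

(4 - 3p - 3r)(8 + 6r + p)(-8 - 7p)
= (32 + 24r + 4p - 24p - 18pr - 3p^2 - 24r - 18r^2 - 3pr)(-8 - 7p)    [distributive law]
= (32 - 20p - 21pr - 3p^2 - 18r^2)(-8 - 7p)    [combine like terms]
= -256 - 224p + 160p + 140p^2 + 168pr + 147p^2r + 24p^2 + 21p^3 + 144r^2 + 126pr^2    [distributive law]
= -256 - 64p + 164p^2 + 168pr + 147p^2r + 21p^3 + 144r^2 + 126pr^2    [combine like terms]

-256 - 64p + 164p^2 + 168pr + 147p^2r + 21p^3 + 144r^2 + 126pr^2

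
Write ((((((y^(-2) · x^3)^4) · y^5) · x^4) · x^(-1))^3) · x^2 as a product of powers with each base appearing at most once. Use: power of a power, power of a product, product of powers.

((((((y^(-2) · x^3)^4) · y^5) · x^4) · x^(-1))^3) · x^2
= ((((((y^(-2) · x^3)^4) · y^5) · x^4)^3) · ((x^(-1))^3)) · x^2    [power of a product]
= ((((((y^(-2) · x^3)^4) · y^5)^3) · ((x^4)^3)) · ((x^(-1))^3)) · x^2    [power of a product]
= ((((((y^(-2) · x^3)^4)^3) · ((y^5)^3)) · ((x^4)^3)) · ((x^(-1))^3)) · x^2    [power of a product]
= (((((y^(-2) · x^3)^12) · ((y^5)^3)) · ((x^4)^3)) · ((x^(-1))^3)) · x^2    [power of a power]
= ((((((y^(-2))^12) · ((x^3)^12)) · ((y^5)^3)) · ((x^4)^3)) · ((x^(-1))^3)) · x^2    [power of a product]
= ((((y^(-24) · ((x^3)^12)) · ((y^5)^3)) · ((x^4)^3)) · ((x^(-1))^3)) · x^2    [power of a power]
= ((((y^(-24) · x^36) · ((y^5)^3)) · ((x^4)^3)) · ((x^(-1))^3)) · x^2    [power of a power]
= ((((y^(-24) · x^36) · y^15) · ((x^4)^3)) · ((x^(-1))^3)) · x^2    [power of a power]
= ((((y^(-24) · x^36) · y^15) · x^12) · ((x^(-1))^3)) · x^2    [power of a power]
= ((((y^(-24) · x^36) · y^15) · x^12) · x^(-3)) · x^2    [power of a power]
= x^47y^(-9)    [product of powers]

x^47y^(-9)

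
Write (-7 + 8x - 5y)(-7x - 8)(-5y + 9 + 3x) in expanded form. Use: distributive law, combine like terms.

510xy + 33x - 549x^2 + 80y + 504 + 385x^2y - 168x^3 - 175xy^2 - 200y^2

(-7 + 8x - 5y)(-7x - 8)(-5y + 9 + 3x)
= (49x + 56 - 56x^2 - 64x + 35xy + 40y)(-5y + 9 + 3x)    [distributive law]
= (-15x + 56 - 56x^2 + 35xy + 40y)(-5y + 9 + 3x)    [combine like terms]
= 75xy - 135x - 45x^2 - 280y + 504 + 168x + 280x^2y - 504x^2 - 168x^3 - 175xy^2 + 315xy + 105x^2y - 200y^2 + 360y + 120xy    [distributive law]
= 510xy + 33x - 549x^2 + 80y + 504 + 385x^2y - 168x^3 - 175xy^2 - 200y^2    [combine like terms]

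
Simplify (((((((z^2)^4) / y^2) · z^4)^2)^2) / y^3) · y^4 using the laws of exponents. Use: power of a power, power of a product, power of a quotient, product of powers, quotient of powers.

(((((((z^2)^4) / y^2) · z^4)^2)^2) / y^3) · y^4
= ((((((z^2)^4) / y^2) · z^4)^4) / y^3) · y^4    [power of a power]
= ((((((z^2)^4) / y^2)^4) · ((z^4)^4)) / y^3) · y^4    [power of a product]
= ((((((z^2)^4)^4) / ((y^2)^4)) · ((z^4)^4)) / y^3) · y^4    [power of a quotient]
= (((((z^2)^16) / ((y^2)^4)) · ((z^4)^4)) / y^3) · y^4    [power of a power]
= (((z^32 / ((y^2)^4)) · ((z^4)^4)) / y^3) · y^4    [power of a power]
= (((z^32 / y^8) · ((z^4)^4)) / y^3) · y^4    [power of a power]
= (((z^32 / y^8) · z^16) / y^3) · y^4    [power of a power]
= y^(-7)z^48    [quotient of powers; product of powers]

y^(-7)z^48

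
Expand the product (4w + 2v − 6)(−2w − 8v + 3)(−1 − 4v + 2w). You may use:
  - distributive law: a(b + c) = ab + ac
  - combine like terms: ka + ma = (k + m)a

(4w + 2v − 6)(−2w − 8v + 3)(−1 − 4v + 2w)
= (−8w² − 32vw + 12w − 4vw − 16v² + 6v + 12w + 48v − 18)(−1 − 4v + 2w)    [distributive law]
= (−8w² − 36vw + 24w − 16v² + 54v − 18)(−1 − 4v + 2w)    [combine like terms]
= 8w² + 32vw² − 16w³ + 36vw + 144v²w − 72vw² − 24w − 96vw + 48w² + 16v² + 64v³ − 32v²w − 54v − 216v² + 108vw + 18 + 72v − 36w    [distributive law]
= 56w² − 40vw² − 16w³ + 48vw + 112v²w − 60w − 200v² + 64v³ + 18v + 18    [combine like terms]

56w² − 40vw² − 16w³ + 48vw + 112v²w − 60w − 200v² + 64v³ + 18v + 18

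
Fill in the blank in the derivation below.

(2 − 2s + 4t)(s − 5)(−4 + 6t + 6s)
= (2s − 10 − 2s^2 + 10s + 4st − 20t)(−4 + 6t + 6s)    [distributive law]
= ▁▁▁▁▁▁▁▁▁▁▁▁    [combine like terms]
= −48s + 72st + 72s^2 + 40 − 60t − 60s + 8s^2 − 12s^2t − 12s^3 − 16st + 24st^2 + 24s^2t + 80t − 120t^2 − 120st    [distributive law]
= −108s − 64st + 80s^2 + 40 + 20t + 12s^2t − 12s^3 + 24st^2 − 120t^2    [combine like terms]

Applying combine like terms to the line above:

(12s − 10 − 2s^2 + 4st − 20t)(−4 + 6t + 6s)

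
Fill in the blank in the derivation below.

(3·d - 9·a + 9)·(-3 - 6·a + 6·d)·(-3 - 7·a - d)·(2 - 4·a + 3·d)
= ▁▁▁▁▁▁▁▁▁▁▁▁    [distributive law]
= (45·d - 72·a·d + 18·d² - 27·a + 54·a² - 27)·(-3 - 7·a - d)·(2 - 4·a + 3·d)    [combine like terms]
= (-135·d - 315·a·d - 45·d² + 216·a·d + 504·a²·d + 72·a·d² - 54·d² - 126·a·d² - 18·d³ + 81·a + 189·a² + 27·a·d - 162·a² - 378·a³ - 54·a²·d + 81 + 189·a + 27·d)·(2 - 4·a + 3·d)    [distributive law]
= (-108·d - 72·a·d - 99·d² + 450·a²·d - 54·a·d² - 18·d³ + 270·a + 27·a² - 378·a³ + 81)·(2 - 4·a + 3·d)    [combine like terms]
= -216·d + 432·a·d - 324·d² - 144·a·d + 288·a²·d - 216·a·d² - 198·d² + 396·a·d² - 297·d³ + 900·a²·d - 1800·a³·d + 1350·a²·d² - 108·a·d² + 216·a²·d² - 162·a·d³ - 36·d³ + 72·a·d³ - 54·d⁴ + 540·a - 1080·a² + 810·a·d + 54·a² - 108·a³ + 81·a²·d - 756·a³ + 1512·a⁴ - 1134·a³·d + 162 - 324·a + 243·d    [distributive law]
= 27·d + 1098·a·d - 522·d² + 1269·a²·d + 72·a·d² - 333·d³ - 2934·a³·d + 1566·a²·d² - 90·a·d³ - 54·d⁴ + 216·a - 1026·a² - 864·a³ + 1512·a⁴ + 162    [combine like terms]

Applying distributive law to the line above:

(-9·d - 18·a·d + 18·d² + 27·a + 54·a² - 54·a·d - 27 - 54·a + 54·d)·(-3 - 7·a - d)·(2 - 4·a + 3·d)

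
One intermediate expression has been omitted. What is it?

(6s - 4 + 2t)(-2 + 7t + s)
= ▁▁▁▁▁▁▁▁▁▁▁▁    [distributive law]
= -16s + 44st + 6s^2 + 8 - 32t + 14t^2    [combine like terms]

After distributive law, the bracketed line is:

-12s + 42st + 6s^2 + 8 - 28t - 4s - 4t + 14t^2 + 2st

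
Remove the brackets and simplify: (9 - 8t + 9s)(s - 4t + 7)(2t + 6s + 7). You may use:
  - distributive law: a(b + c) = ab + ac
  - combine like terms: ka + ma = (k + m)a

-716st + 495s^2 + 882s + 40t^2 - 518t + 441 + 104st^2 - 246s^2t + 64t^3 + 54s^3

(9 - 8t + 9s)(s - 4t + 7)(2t + 6s + 7)
= (9s - 36t + 63 - 8st + 32t^2 - 56t + 9s^2 - 36st + 63s)(2t + 6s + 7)    [distributive law]
= (72s - 92t + 63 - 44st + 32t^2 + 9s^2)(2t + 6s + 7)    [combine like terms]
= 144st + 432s^2 + 504s - 184t^2 - 552st - 644t + 126t + 378s + 441 - 88st^2 - 264s^2t - 308st + 64t^3 + 192st^2 + 224t^2 + 18s^2t + 54s^3 + 63s^2    [distributive law]
= -716st + 495s^2 + 882s + 40t^2 - 518t + 441 + 104st^2 - 246s^2t + 64t^3 + 54s^3    [combine like terms]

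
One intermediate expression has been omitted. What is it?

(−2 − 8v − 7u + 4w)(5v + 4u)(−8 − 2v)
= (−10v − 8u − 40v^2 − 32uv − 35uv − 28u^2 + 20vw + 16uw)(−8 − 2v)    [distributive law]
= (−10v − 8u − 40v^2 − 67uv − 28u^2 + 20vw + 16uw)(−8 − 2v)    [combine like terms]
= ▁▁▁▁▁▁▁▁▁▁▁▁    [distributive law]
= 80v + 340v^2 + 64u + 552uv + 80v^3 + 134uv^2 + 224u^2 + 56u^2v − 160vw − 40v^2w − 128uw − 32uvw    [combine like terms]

After distributive law, the bracketed line is:

80v + 20v^2 + 64u + 16uv + 320v^2 + 80v^3 + 536uv + 134uv^2 + 224u^2 + 56u^2v − 160vw − 40v^2w − 128uw − 32uvw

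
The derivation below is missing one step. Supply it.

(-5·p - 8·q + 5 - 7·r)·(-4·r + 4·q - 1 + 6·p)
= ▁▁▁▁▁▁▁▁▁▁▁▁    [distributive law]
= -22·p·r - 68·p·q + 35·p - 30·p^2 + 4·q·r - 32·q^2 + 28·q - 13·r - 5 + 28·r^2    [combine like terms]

Applying distributive law to the line above:

20·p·r - 20·p·q + 5·p - 30·p^2 + 32·q·r - 32·q^2 + 8·q - 48·p·q - 20·r + 20·q - 5 + 30·p + 28·r^2 - 28·q·r + 7·r - 42·p·r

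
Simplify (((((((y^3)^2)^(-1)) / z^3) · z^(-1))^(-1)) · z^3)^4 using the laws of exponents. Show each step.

y^24z^28

(((((((y^3)^2)^(-1)) / z^3) · z^(-1))^(-1)) · z^3)^4
= (((((((y^3)^2)^(-1)) / z^3) · z^(-1))^(-1))^4) · ((z^3)^4)    [power of a product]
= ((((((y^3)^2)^(-1)) / z^3) · z^(-1))^(-4)) · ((z^3)^4)    [power of a power]
= ((((((y^3)^2)^(-1)) / z^3)^(-4)) · ((z^(-1))^(-4))) · ((z^3)^4)    [power of a product]
= ((((((y^3)^2)^(-1))^(-4)) / ((z^3)^(-4))) · ((z^(-1))^(-4))) · ((z^3)^4)    [power of a quotient]
= (((((y^3)^2)^4) / ((z^3)^(-4))) · ((z^(-1))^(-4))) · ((z^3)^4)    [power of a power]
= ((((y^3)^8) / ((z^3)^(-4))) · ((z^(-1))^(-4))) · ((z^3)^4)    [power of a power]
= ((y^24 / ((z^3)^(-4))) · ((z^(-1))^(-4))) · ((z^3)^4)    [power of a power]
= ((y^24 / z^(-12)) · ((z^(-1))^(-4))) · ((z^3)^4)    [power of a power]
= ((y^24 / z^(-12)) · z^4) · ((z^3)^4)    [power of a power]
= ((y^24 / z^(-12)) · z^4) · z^12    [power of a power]
= y^24z^28    [quotient of powers; product of powers]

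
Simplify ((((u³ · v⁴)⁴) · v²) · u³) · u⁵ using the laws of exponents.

((((u³ · v⁴)⁴) · v²) · u³) · u⁵
= (((((u³)⁴) · ((v⁴)⁴)) · v²) · u³) · u⁵    [power of a product]
= (((u¹² · ((v⁴)⁴)) · v²) · u³) · u⁵    [power of a power]
= (((u¹² · v¹⁶) · v²) · u³) · u⁵    [power of a power]
= u²⁰v¹⁸    [product of powers]

u²⁰v¹⁸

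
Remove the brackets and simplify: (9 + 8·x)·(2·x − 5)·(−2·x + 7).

(9 + 8·x)·(2·x − 5)·(−2·x + 7)
= (18·x − 45 + 16·x^2 − 40·x)·(−2·x + 7)    [distributive law]
= (−22·x − 45 + 16·x^2)·(−2·x + 7)    [combine like terms]
= 44·x^2 − 154·x + 90·x − 315 − 32·x^3 + 112·x^2    [distributive law]
= 156·x^2 − 64·x − 315 − 32·x^3    [combine like terms]

156·x^2 − 64·x − 315 − 32·x^3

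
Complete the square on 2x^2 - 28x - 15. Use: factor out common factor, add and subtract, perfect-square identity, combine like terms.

2(x - 7)^2 - 113

2x^2 - 28x - 15
= 2(x^2 - 14x) - 15    [factor out 2 from the x-terms]
= 2(x^2 - 14x + 49 - 49) - 15    [add and subtract 49 inside the bracket]
= 2(x - 7)^2 - 98 - 15    [perfect-square identity]
= 2(x - 7)^2 - 113    [combine constants]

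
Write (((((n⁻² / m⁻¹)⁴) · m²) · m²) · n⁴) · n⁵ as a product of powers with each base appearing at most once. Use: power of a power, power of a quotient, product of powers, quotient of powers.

(((((n⁻² / m⁻¹)⁴) · m²) · m²) · n⁴) · n⁵
= ((((((n⁻²)⁴) / ((m⁻¹)⁴)) · m²) · m²) · n⁴) · n⁵    [power of a quotient]
= ((((n⁻⁸ / ((m⁻¹)⁴)) · m²) · m²) · n⁴) · n⁵    [power of a power]
= ((((n⁻⁸ / m⁻⁴) · m²) · m²) · n⁴) · n⁵    [power of a power]
= m⁸n    [quotient of powers; product of powers]

m⁸n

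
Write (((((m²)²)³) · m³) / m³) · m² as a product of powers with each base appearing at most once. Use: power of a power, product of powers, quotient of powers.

m¹⁴

(((((m²)²)³) · m³) / m³) · m²
= ((((m²)⁶) · m³) / m³) · m²    [power of a power]
= (((m¹²) · m³) / m³) · m²    [power of a power]
= (m¹⁵ / m³) · m²    [product of powers]
= m¹² · m²    [quotient of powers]
= m¹⁴    [product of powers]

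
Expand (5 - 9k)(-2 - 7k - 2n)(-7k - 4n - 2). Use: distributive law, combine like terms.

104k + 60n + 20 - 7k^2 + 102kn + 40n^2 - 441k^3 - 378k^2n - 72kn^2

(5 - 9k)(-2 - 7k - 2n)(-7k - 4n - 2)
= (-10 - 35k - 10n + 18k + 63k^2 + 18kn)(-7k - 4n - 2)    [distributive law]
= (-10 - 17k - 10n + 63k^2 + 18kn)(-7k - 4n - 2)    [combine like terms]
= 70k + 40n + 20 + 119k^2 + 68kn + 34k + 70kn + 40n^2 + 20n - 441k^3 - 252k^2n - 126k^2 - 126k^2n - 72kn^2 - 36kn    [distributive law]
= 104k + 60n + 20 - 7k^2 + 102kn + 40n^2 - 441k^3 - 378k^2n - 72kn^2    [combine like terms]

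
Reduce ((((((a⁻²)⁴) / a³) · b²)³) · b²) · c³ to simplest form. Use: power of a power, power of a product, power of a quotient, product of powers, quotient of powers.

((((((a⁻²)⁴) / a³) · b²)³) · b²) · c³
= ((((((a⁻²)⁴) / a³)³) · ((b²)³)) · b²) · c³    [power of a product]
= ((((((a⁻²)⁴)³) / ((a³)³)) · ((b²)³)) · b²) · c³    [power of a quotient]
= (((((a⁻²)¹²) / ((a³)³)) · ((b²)³)) · b²) · c³    [power of a power]
= (((a⁻²⁴ / ((a³)³)) · ((b²)³)) · b²) · c³    [power of a power]
= (((a⁻²⁴ / a⁹) · ((b²)³)) · b²) · c³    [power of a power]
= ((a⁻³³ · ((b²)³)) · b²) · c³    [quotient of powers]
= ((a⁻³³ · b⁶) · b²) · c³    [power of a power]
= a⁻³³·b⁸·c³    [product of powers]

a⁻³³·b⁸·c³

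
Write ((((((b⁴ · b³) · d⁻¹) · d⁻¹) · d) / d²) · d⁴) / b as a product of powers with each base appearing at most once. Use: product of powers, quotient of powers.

((((((b⁴ · b³) · d⁻¹) · d⁻¹) · d) / d²) · d⁴) / b
= (((((b⁷ · d⁻¹) · d⁻¹) · d) / d²) · d⁴) / b    [product of powers]
= b⁶·d    [quotient of powers; product of powers]

b⁶·d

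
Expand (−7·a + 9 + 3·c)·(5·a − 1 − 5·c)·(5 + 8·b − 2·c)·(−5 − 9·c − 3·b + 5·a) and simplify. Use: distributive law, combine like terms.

(−7·a + 9 + 3·c)·(5·a − 1 − 5·c)·(5 + 8·b − 2·c)·(−5 − 9·c − 3·b + 5·a)
= (−35·a^2 + 7·a + 35·a·c + 45·a − 9 − 45·c + 15·a·c − 3·c − 15·c^2)·(5 + 8·b − 2·c)·(−5 − 9·c − 3·b + 5·a)    [distributive law]
= (−35·a^2 + 52·a + 50·a·c − 9 − 48·c − 15·c^2)·(5 + 8·b − 2·c)·(−5 − 9·c − 3·b + 5·a)    [combine like terms]
= (−175·a^2 − 280·a^2·b + 70·a^2·c + 260·a + 416·a·b − 104·a·c + 250·a·c + 400·a·b·c − 100·a·c^2 − 45 − 72·b + 18·c − 240·c − 384·b·c + 96·c^2 − 75·c^2 − 120·b·c^2 + 30·c^3)·(−5 − 9·c − 3·b + 5·a)    [distributive law]
= (−175·a^2 − 280·a^2·b + 70·a^2·c + 260·a + 416·a·b + 146·a·c + 400·a·b·c − 100·a·c^2 − 45 − 72·b − 222·c − 384·b·c + 21·c^2 − 120·b·c^2 + 30·c^3)·(−5 − 9·c − 3·b + 5·a)    [combine like terms]
= 875·a^2 + 1575·a^2·c + 525·a^2·b − 875·a^3 + 1400·a^2·b + 2520·a^2·b·c + 840·a^2·b^2 − 1400·a^3·b − 350·a^2·c − 630·a^2·c^2 − 210·a^2·b·c + 350·a^3·c − 1300·a − 2340·a·c − 780·a·b + 1300·a^2 − 2080·a·b − 3744·a·b·c − 1248·a·b^2 + 2080·a^2·b − 730·a·c − 1314·a·c^2 − 438·a·b·c + 730·a^2·c − 2000·a·b·c − 3600·a·b·c^2 − 1200·a·b^2·c + 2000·a^2·b·c + 500·a·c^2 + 900·a·c^3 + 300·a·b·c^2 − 500·a^2·c^2 + 225 + 405·c + 135·b − 225·a + 360·b + 648·b·c + 216·b^2 − 360·a·b + 1110·c + 1998·c^2 + 666·b·c − 1110·a·c + 1920·b·c + 3456·b·c^2 + 1152·b^2·c − 1920·a·b·c − 105·c^2 − 189·c^3 − 63·b·c^2 + 105·a·c^2 + 600·b·c^2 + 1080·b·c^3 + 360·b^2·c^2 − 600·a·b·c^2 − 150·c^3 − 270·c^4 − 90·b·c^3 + 150·a·c^3    [distributive law]
= 2175·a^2 + 1955·a^2·c + 4005·a^2·b − 875·a^3 + 4310·a^2·b·c + 840·a^2·b^2 − 1400·a^3·b − 1130·a^2·c^2 + 350·a^3·c − 1525·a − 4180·a·c − 3220·a·b − 8102·a·b·c − 1248·a·b^2 − 709·a·c^2 − 3900·a·b·c^2 − 1200·a·b^2·c + 1050·a·c^3 + 225 + 1515·c + 495·b + 3234·b·c + 216·b^2 + 1893·c^2 + 3993·b·c^2 + 1152·b^2·c − 339·c^3 + 990·b·c^3 + 360·b^2·c^2 − 270·c^4    [combine like terms]

2175·a^2 + 1955·a^2·c + 4005·a^2·b − 875·a^3 + 4310·a^2·b·c + 840·a^2·b^2 − 1400·a^3·b − 1130·a^2·c^2 + 350·a^3·c − 1525·a − 4180·a·c − 3220·a·b − 8102·a·b·c − 1248·a·b^2 − 709·a·c^2 − 3900·a·b·c^2 − 1200·a·b^2·c + 1050·a·c^3 + 225 + 1515·c + 495·b + 3234·b·c + 216·b^2 + 1893·c^2 + 3993·b·c^2 + 1152·b^2·c − 339·c^3 + 990·b·c^3 + 360·b^2·c^2 − 270·c^4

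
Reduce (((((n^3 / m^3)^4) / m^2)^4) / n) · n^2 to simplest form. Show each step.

m^(-56)n^49

(((((n^3 / m^3)^4) / m^2)^4) / n) · n^2
= (((((n^3 / m^3)^4)^4) / ((m^2)^4)) / n) · n^2    [power of a quotient]
= ((((n^3 / m^3)^16) / ((m^2)^4)) / n) · n^2    [power of a power]
= (((((n^3)^16) / ((m^3)^16)) / ((m^2)^4)) / n) · n^2    [power of a quotient]
= (((n^48 / ((m^3)^16)) / ((m^2)^4)) / n) · n^2    [power of a power]
= (((n^48 / m^48) / ((m^2)^4)) / n) · n^2    [power of a power]
= (((n^48 / m^48) / m^8) / n) · n^2    [power of a power]
= m^(-56)n^49    [quotient of powers; product of powers]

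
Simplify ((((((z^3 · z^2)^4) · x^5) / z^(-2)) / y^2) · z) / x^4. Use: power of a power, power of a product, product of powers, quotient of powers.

x·y^(-2)·z^23

((((((z^3 · z^2)^4) · x^5) / z^(-2)) / y^2) · z) / x^4
= (((((((z^3)^4) · ((z^2)^4)) · x^5) / z^(-2)) / y^2) · z) / x^4    [power of a product]
= (((((z^12 · ((z^2)^4)) · x^5) / z^(-2)) / y^2) · z) / x^4    [power of a power]
= (((((z^12 · z^8) · x^5) / z^(-2)) / y^2) · z) / x^4    [power of a power]
= ((((z^20 · x^5) / z^(-2)) / y^2) · z) / x^4    [product of powers]
= x·y^(-2)·z^23    [quotient of powers; product of powers]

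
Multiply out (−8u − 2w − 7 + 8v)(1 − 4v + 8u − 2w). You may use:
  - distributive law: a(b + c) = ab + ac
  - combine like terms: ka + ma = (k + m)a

−64u + 96uv − 64u^2 + 12w − 8vw + 4w^2 − 7 + 36v − 32v^2

(−8u − 2w − 7 + 8v)(1 − 4v + 8u − 2w)
= −8u + 32uv − 64u^2 + 16uw − 2w + 8vw − 16uw + 4w^2 − 7 + 28v − 56u + 14w + 8v − 32v^2 + 64uv − 16vw    [distributive law]
= −64u + 96uv − 64u^2 + 12w − 8vw + 4w^2 − 7 + 36v − 32v^2    [combine like terms]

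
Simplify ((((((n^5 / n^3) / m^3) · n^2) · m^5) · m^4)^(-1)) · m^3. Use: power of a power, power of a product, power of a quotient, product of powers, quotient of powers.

((((((n^5 / n^3) / m^3) · n^2) · m^5) · m^4)^(-1)) · m^3
= ((((((n^5 / n^3) / m^3) · n^2) · m^5)^(-1)) · ((m^4)^(-1))) · m^3    [power of a product]
= ((((((n^5 / n^3) / m^3) · n^2)^(-1)) · ((m^5)^(-1))) · ((m^4)^(-1))) · m^3    [power of a product]
= ((((((n^5 / n^3) / m^3)^(-1)) · ((n^2)^(-1))) · ((m^5)^(-1))) · ((m^4)^(-1))) · m^3    [power of a product]
= ((((((n^5 / n^3)^(-1)) / ((m^3)^(-1))) · ((n^2)^(-1))) · ((m^5)^(-1))) · ((m^4)^(-1))) · m^3    [power of a quotient]
= (((((((n^5)^(-1)) / ((n^3)^(-1))) / ((m^3)^(-1))) · ((n^2)^(-1))) · ((m^5)^(-1))) · ((m^4)^(-1))) · m^3    [power of a quotient]
= (((((n^(-5) / ((n^3)^(-1))) / ((m^3)^(-1))) · ((n^2)^(-1))) · ((m^5)^(-1))) · ((m^4)^(-1))) · m^3    [power of a power]
= (((((n^(-5) / n^(-3)) / ((m^3)^(-1))) · ((n^2)^(-1))) · ((m^5)^(-1))) · ((m^4)^(-1))) · m^3    [power of a power]
= ((((n^(-2) / ((m^3)^(-1))) · ((n^2)^(-1))) · ((m^5)^(-1))) · ((m^4)^(-1))) · m^3    [quotient of powers]
= ((((n^(-2) / m^(-3)) · ((n^2)^(-1))) · ((m^5)^(-1))) · ((m^4)^(-1))) · m^3    [power of a power]
= ((((n^(-2) / m^(-3)) · n^(-2)) · ((m^5)^(-1))) · ((m^4)^(-1))) · m^3    [power of a power]
= ((((n^(-2) / m^(-3)) · n^(-2)) · m^(-5)) · ((m^4)^(-1))) · m^3    [power of a power]
= ((((n^(-2) / m^(-3)) · n^(-2)) · m^(-5)) · m^(-4)) · m^3    [power of a power]
= m^(-3)n^(-4)    [quotient of powers; product of powers]

m^(-3)n^(-4)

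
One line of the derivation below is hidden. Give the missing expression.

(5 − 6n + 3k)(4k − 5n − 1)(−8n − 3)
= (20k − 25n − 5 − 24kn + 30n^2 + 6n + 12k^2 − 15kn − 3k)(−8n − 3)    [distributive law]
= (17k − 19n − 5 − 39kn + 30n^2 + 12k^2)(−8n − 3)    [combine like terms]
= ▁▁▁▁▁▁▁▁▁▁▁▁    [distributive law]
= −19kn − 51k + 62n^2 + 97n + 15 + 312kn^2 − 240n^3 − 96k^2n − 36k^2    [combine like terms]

After distributive law, the bracketed line is:

−136kn − 51k + 152n^2 + 57n + 40n + 15 + 312kn^2 + 117kn − 240n^3 − 90n^2 − 96k^2n − 36k^2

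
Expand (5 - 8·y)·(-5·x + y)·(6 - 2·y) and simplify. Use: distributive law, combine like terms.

(5 - 8·y)·(-5·x + y)·(6 - 2·y)
= (-25·x + 5·y + 40·x·y - 8·y²)·(6 - 2·y)    [distributive law]
= -150·x + 50·x·y + 30·y - 10·y² + 240·x·y - 80·x·y² - 48·y² + 16·y³    [distributive law]
= -150·x + 290·x·y + 30·y - 58·y² - 80·x·y² + 16·y³    [combine like terms]

-150·x + 290·x·y + 30·y - 58·y² - 80·x·y² + 16·y³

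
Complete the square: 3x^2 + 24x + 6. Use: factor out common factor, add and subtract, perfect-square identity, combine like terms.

3(x + 4)^2 − 42

3x^2 + 24x + 6
= 3(x^2 + 8x) + 6    [factor out 3 from the x-terms]
= 3(x^2 + 8x + 16 − 16) + 6    [add and subtract 16 inside the bracket]
= 3(x + 4)^2 − 48 + 6    [perfect-square identity]
= 3(x + 4)^2 − 42    [combine constants]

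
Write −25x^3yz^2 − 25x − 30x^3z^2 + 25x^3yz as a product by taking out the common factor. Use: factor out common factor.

−25x^3yz^2 − 25x − 30x^3z^2 + 25x^3yz
= 5(−5x^3yz^2 − 5x − 6x^3z^2 + 5x^3yz)    [factor out 5]
= 5x(−5x^2yz^2 − 5 − 6x^2z^2 + 5x^2yz)    [factor out x]

5x(−5x^2yz^2 − 5 − 6x^2z^2 + 5x^2yz)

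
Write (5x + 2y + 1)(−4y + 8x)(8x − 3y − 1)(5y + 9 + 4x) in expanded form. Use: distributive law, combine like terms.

−968x^2y^2 − 1456x^2y + 992x^3y − 164xy^3 − 648xy^2 − 492xy + 2976x^3 + 1280x^4 + 184x^2 + 120y^4 + 316y^3 + 200y^2 + 36y − 72x

(5x + 2y + 1)(−4y + 8x)(8x − 3y − 1)(5y + 9 + 4x)
= (−20xy + 40x^2 − 8y^2 + 16xy − 4y + 8x)(8x − 3y − 1)(5y + 9 + 4x)    [distributive law]
= (−4xy + 40x^2 − 8y^2 − 4y + 8x)(8x − 3y − 1)(5y + 9 + 4x)    [combine like terms]
= (−32x^2y + 12xy^2 + 4xy + 320x^3 − 120x^2y − 40x^2 − 64xy^2 + 24y^3 + 8y^2 − 32xy + 12y^2 + 4y + 64x^2 − 24xy − 8x)(5y + 9 + 4x)    [distributive law]
= (−152x^2y − 52xy^2 − 52xy + 320x^3 + 24x^2 + 24y^3 + 20y^2 + 4y − 8x)(5y + 9 + 4x)    [combine like terms]
= −760x^2y^2 − 1368x^2y − 608x^3y − 260xy^3 − 468xy^2 − 208x^2y^2 − 260xy^2 − 468xy − 208x^2y + 1600x^3y + 2880x^3 + 1280x^4 + 120x^2y + 216x^2 + 96x^3 + 120y^4 + 216y^3 + 96xy^3 + 100y^3 + 180y^2 + 80xy^2 + 20y^2 + 36y + 16xy − 40xy − 72x − 32x^2    [distributive law]
= −968x^2y^2 − 1456x^2y + 992x^3y − 164xy^3 − 648xy^2 − 492xy + 2976x^3 + 1280x^4 + 184x^2 + 120y^4 + 316y^3 + 200y^2 + 36y − 72x    [combine like terms]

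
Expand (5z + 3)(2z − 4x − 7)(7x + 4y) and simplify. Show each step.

(5z + 3)(2z − 4x − 7)(7x + 4y)
= (10z^2 − 20xz − 35z + 6z − 12x − 21)(7x + 4y)    [distributive law]
= (10z^2 − 20xz − 29z − 12x − 21)(7x + 4y)    [combine like terms]
= 70xz^2 + 40yz^2 − 140x^2z − 80xyz − 203xz − 116yz − 84x^2 − 48xy − 147x − 84y    [distributive law]

70xz^2 + 40yz^2 − 140x^2z − 80xyz − 203xz − 116yz − 84x^2 − 48xy − 147x − 84y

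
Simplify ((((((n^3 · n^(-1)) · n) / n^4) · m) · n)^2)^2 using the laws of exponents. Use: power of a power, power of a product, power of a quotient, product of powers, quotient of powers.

m^4

((((((n^3 · n^(-1)) · n) / n^4) · m) · n)^2)^2
= (((((n^3 · n^(-1)) · n) / n^4) · m) · n)^4    [power of a power]
= (((((n^3 · n^(-1)) · n) / n^4) · m)^4) · (n^4)    [power of a product]
= (((((n^3 · n^(-1)) · n) / n^4)^4) · (m^4)) · (n^4)    [power of a product]
= (((((n^3 · n^(-1)) · n)^4) / ((n^4)^4)) · (m^4)) · (n^4)    [power of a quotient]
= (((((n^3 · n^(-1))^4) · (n^4)) / ((n^4)^4)) · (m^4)) · (n^4)    [power of a product]
= ((((((n^3)^4) · ((n^(-1))^4)) · (n^4)) / ((n^4)^4)) · (m^4)) · (n^4)    [power of a product]
= ((((n^12 · ((n^(-1))^4)) · (n^4)) / ((n^4)^4)) · (m^4)) · (n^4)    [power of a power]
= ((((n^12 · n^(-4)) · (n^4)) / ((n^4)^4)) · (m^4)) · (n^4)    [power of a power]
= (((n^8 · (n^4)) / ((n^4)^4)) · (m^4)) · (n^4)    [product of powers]
= ((n^12 / ((n^4)^4)) · (m^4)) · (n^4)    [product of powers]
= ((n^12 / n^16) · (m^4)) · (n^4)    [power of a power]
= (n^(-4) · (m^4)) · (n^4)    [quotient of powers]
= m^4    [product of powers]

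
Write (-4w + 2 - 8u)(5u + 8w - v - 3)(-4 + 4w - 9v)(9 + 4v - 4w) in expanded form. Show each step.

(-4w + 2 - 8u)(5u + 8w - v - 3)(-4 + 4w - 9v)(9 + 4v - 4w)
= (-20uw - 32w^2 + 4vw + 12w + 10u + 16w - 2v - 6 - 40u^2 - 64uw + 8uv + 24u)(-4 + 4w - 9v)(9 + 4v - 4w)    [distributive law]
= (-84uw - 32w^2 + 4vw + 28w + 34u - 2v - 6 - 40u^2 + 8uv)(-4 + 4w - 9v)(9 + 4v - 4w)    [combine like terms]
= (336uw - 336uw^2 + 756uvw + 128w^2 - 128w^3 + 288vw^2 - 16vw + 16vw^2 - 36v^2w - 112w + 112w^2 - 252vw - 136u + 136uw - 306uv + 8v - 8vw + 18v^2 + 24 - 24w + 54v + 160u^2 - 160u^2w + 360u^2v - 32uv + 32uvw - 72uv^2)(9 + 4v - 4w)    [distributive law]
= (472uw - 336uw^2 + 788uvw + 240w^2 - 128w^3 + 304vw^2 - 276vw - 36v^2w - 136w - 136u - 338uv + 62v + 18v^2 + 24 + 160u^2 - 160u^2w + 360u^2v - 72uv^2)(9 + 4v - 4w)    [combine like terms]
= 4248uw + 1888uvw - 1888uw^2 - 3024uw^2 - 1344uvw^2 + 1344uw^3 + 7092uvw + 3152uv^2w - 3152uvw^2 + 2160w^2 + 960vw^2 - 960w^3 - 1152w^3 - 512vw^3 + 512w^4 + 2736vw^2 + 1216v^2w^2 - 1216vw^3 - 2484vw - 1104v^2w + 1104vw^2 - 324v^2w - 144v^3w + 144v^2w^2 - 1224w - 544vw + 544w^2 - 1224u - 544uv + 544uw - 3042uv - 1352uv^2 + 1352uvw + 558v + 248v^2 - 248vw + 162v^2 + 72v^3 - 72v^2w + 216 + 96v - 96w + 1440u^2 + 640u^2v - 640u^2w - 1440u^2w - 640u^2vw + 640u^2w^2 + 3240u^2v + 1440u^2v^2 - 1440u^2vw - 648uv^2 - 288uv^3 + 288uv^2w    [distributive law]
= 4792uw + 10332uvw - 4912uw^2 - 4496uvw^2 + 1344uw^3 + 3440uv^2w + 2704w^2 + 4800vw^2 - 2112w^3 - 1728vw^3 + 512w^4 + 1360v^2w^2 - 3276vw - 1500v^2w - 144v^3w - 1320w - 1224u - 3586uv - 2000uv^2 + 654v + 410v^2 + 72v^3 + 216 + 1440u^2 + 3880u^2v - 2080u^2w - 2080u^2vw + 640u^2w^2 + 1440u^2v^2 - 288uv^3    [combine like terms]

4792uw + 10332uvw - 4912uw^2 - 4496uvw^2 + 1344uw^3 + 3440uv^2w + 2704w^2 + 4800vw^2 - 2112w^3 - 1728vw^3 + 512w^4 + 1360v^2w^2 - 3276vw - 1500v^2w - 144v^3w - 1320w - 1224u - 3586uv - 2000uv^2 + 654v + 410v^2 + 72v^3 + 216 + 1440u^2 + 3880u^2v - 2080u^2w - 2080u^2vw + 640u^2w^2 + 1440u^2v^2 - 288uv^3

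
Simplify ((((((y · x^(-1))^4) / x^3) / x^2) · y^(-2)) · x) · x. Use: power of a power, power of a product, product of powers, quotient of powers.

x^(-7)·y^2

((((((y · x^(-1))^4) / x^3) / x^2) · y^(-2)) · x) · x
= ((((((y^4) · ((x^(-1))^4)) / x^3) / x^2) · y^(-2)) · x) · x    [power of a product]
= (((((y^4 · x^(-4)) / x^3) / x^2) · y^(-2)) · x) · x    [power of a power]
= x^(-7)·y^2    [quotient of powers; product of powers]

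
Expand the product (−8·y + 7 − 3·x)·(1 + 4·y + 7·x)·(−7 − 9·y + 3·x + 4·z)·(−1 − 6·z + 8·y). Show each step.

−189·y + 1362·y·z − 1668·y^2 + 504·y^2·z + 64·y^3 − 2530·x·y + 1012·x·y·z + 460·x·y^2 − 480·y·z^2 − 2752·y^3·z + 2304·y^4 − 5272·x·y^2·z + 4128·x·y^3 + 768·y^2·z^2 + 2295·x^2·y − 582·x^2·y·z − 120·x^2·y^2 + 1632·x·y·z^2 + 49 + 266·z + 301·x + 1622·x·z − 168·z^2 − 285·x^2 − 1626·x^2·z − 1104·x·z^2 + 63·x^3 + 378·x^3·z − 504·x^3·y + 504·x^2·z^2

(−8·y + 7 − 3·x)·(1 + 4·y + 7·x)·(−7 − 9·y + 3·x + 4·z)·(−1 − 6·z + 8·y)
= (−8·y − 32·y^2 − 56·x·y + 7 + 28·y + 49·x − 3·x − 12·x·y − 21·x^2)·(−7 − 9·y + 3·x + 4·z)·(−1 − 6·z + 8·y)    [distributive law]
= (20·y − 32·y^2 − 68·x·y + 7 + 46·x − 21·x^2)·(−7 − 9·y + 3·x + 4·z)·(−1 − 6·z + 8·y)    [combine like terms]
= (−140·y − 180·y^2 + 60·x·y + 80·y·z + 224·y^2 + 288·y^3 − 96·x·y^2 − 128·y^2·z + 476·x·y + 612·x·y^2 − 204·x^2·y − 272·x·y·z − 49 − 63·y + 21·x + 28·z − 322·x − 414·x·y + 138·x^2 + 184·x·z + 147·x^2 + 189·x^2·y − 63·x^3 − 84·x^2·z)·(−1 − 6·z + 8·y)    [distributive law]
= (−203·y + 44·y^2 + 122·x·y + 80·y·z + 288·y^3 + 516·x·y^2 − 128·y^2·z − 15·x^2·y − 272·x·y·z − 49 − 301·x + 28·z + 285·x^2 + 184·x·z − 63·x^3 − 84·x^2·z)·(−1 − 6·z + 8·y)    [combine like terms]
= 203·y + 1218·y·z − 1624·y^2 − 44·y^2 − 264·y^2·z + 352·y^3 − 122·x·y − 732·x·y·z + 976·x·y^2 − 80·y·z − 480·y·z^2 + 640·y^2·z − 288·y^3 − 1728·y^3·z + 2304·y^4 − 516·x·y^2 − 3096·x·y^2·z + 4128·x·y^3 + 128·y^2·z + 768·y^2·z^2 − 1024·y^3·z + 15·x^2·y + 90·x^2·y·z − 120·x^2·y^2 + 272·x·y·z + 1632·x·y·z^2 − 2176·x·y^2·z + 49 + 294·z − 392·y + 301·x + 1806·x·z − 2408·x·y − 28·z − 168·z^2 + 224·y·z − 285·x^2 − 1710·x^2·z + 2280·x^2·y − 184·x·z − 1104·x·z^2 + 1472·x·y·z + 63·x^3 + 378·x^3·z − 504·x^3·y + 84·x^2·z + 504·x^2·z^2 − 672·x^2·y·z    [distributive law]
= −189·y + 1362·y·z − 1668·y^2 + 504·y^2·z + 64·y^3 − 2530·x·y + 1012·x·y·z + 460·x·y^2 − 480·y·z^2 − 2752·y^3·z + 2304·y^4 − 5272·x·y^2·z + 4128·x·y^3 + 768·y^2·z^2 + 2295·x^2·y − 582·x^2·y·z − 120·x^2·y^2 + 1632·x·y·z^2 + 49 + 266·z + 301·x + 1622·x·z − 168·z^2 − 285·x^2 − 1626·x^2·z − 1104·x·z^2 + 63·x^3 + 378·x^3·z − 504·x^3·y + 504·x^2·z^2    [combine like terms]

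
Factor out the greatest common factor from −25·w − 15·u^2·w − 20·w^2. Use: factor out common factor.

−25·w − 15·u^2·w − 20·w^2
= 5(−5·w − 3·u^2·w − 4·w^2)    [factor out 5]
= 5·w(−5 − 3·u^2 − 4·w)    [factor out w]

5·w(−5 − 3·u^2 − 4·w)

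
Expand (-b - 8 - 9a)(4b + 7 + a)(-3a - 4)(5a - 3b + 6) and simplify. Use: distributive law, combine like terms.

-273a^2b^2 - 36ab^3 - 643ab^2 - 48b^3 - 372b^2 + 1244a^2b + 1014ab + 264b + 474a^3b + 3754a^2 + 3832a + 1344 + 1407a^3 + 135a^4

(-b - 8 - 9a)(4b + 7 + a)(-3a - 4)(5a - 3b + 6)
= (-4b^2 - 7b - ab - 32b - 56 - 8a - 36ab - 63a - 9a^2)(-3a - 4)(5a - 3b + 6)    [distributive law]
= (-4b^2 - 39b - 37ab - 56 - 71a - 9a^2)(-3a - 4)(5a - 3b + 6)    [combine like terms]
= (12ab^2 + 16b^2 + 117ab + 156b + 111a^2b + 148ab + 168a + 224 + 213a^2 + 284a + 27a^3 + 36a^2)(5a - 3b + 6)    [distributive law]
= (12ab^2 + 16b^2 + 265ab + 156b + 111a^2b + 452a + 224 + 249a^2 + 27a^3)(5a - 3b + 6)    [combine like terms]
= 60a^2b^2 - 36ab^3 + 72ab^2 + 80ab^2 - 48b^3 + 96b^2 + 1325a^2b - 795ab^2 + 1590ab + 780ab - 468b^2 + 936b + 555a^3b - 333a^2b^2 + 666a^2b + 2260a^2 - 1356ab + 2712a + 1120a - 672b + 1344 + 1245a^3 - 747a^2b + 1494a^2 + 135a^4 - 81a^3b + 162a^3    [distributive law]
= -273a^2b^2 - 36ab^3 - 643ab^2 - 48b^3 - 372b^2 + 1244a^2b + 1014ab + 264b + 474a^3b + 3754a^2 + 3832a + 1344 + 1407a^3 + 135a^4    [combine like terms]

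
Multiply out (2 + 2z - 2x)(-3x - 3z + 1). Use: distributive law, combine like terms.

-8x - 4z + 2 - 6z² + 6x²

(2 + 2z - 2x)(-3x - 3z + 1)
= -6x - 6z + 2 - 6xz - 6z² + 2z + 6x² + 6xz - 2x    [distributive law]
= -8x - 4z + 2 - 6z² + 6x²    [combine like terms]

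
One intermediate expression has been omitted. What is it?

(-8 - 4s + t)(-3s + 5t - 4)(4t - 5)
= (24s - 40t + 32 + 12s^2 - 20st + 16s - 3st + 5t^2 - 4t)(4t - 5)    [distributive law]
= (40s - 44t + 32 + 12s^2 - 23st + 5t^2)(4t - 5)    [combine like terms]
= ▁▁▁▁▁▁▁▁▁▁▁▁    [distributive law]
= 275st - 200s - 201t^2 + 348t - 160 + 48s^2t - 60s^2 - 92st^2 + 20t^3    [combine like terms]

Applying distributive law to the line above:

160st - 200s - 176t^2 + 220t + 128t - 160 + 48s^2t - 60s^2 - 92st^2 + 115st + 20t^3 - 25t^2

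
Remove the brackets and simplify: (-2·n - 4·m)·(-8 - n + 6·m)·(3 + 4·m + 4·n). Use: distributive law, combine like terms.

(-2·n - 4·m)·(-8 - n + 6·m)·(3 + 4·m + 4·n)
= (16·n + 2·n^2 - 12·m·n + 32·m + 4·m·n - 24·m^2)·(3 + 4·m + 4·n)    [distributive law]
= (16·n + 2·n^2 - 8·m·n + 32·m - 24·m^2)·(3 + 4·m + 4·n)    [combine like terms]
= 48·n + 64·m·n + 64·n^2 + 6·n^2 + 8·m·n^2 + 8·n^3 - 24·m·n - 32·m^2·n - 32·m·n^2 + 96·m + 128·m^2 + 128·m·n - 72·m^2 - 96·m^3 - 96·m^2·n    [distributive law]
= 48·n + 168·m·n + 70·n^2 - 24·m·n^2 + 8·n^3 - 128·m^2·n + 96·m + 56·m^2 - 96·m^3    [combine like terms]

48·n + 168·m·n + 70·n^2 - 24·m·n^2 + 8·n^3 - 128·m^2·n + 96·m + 56·m^2 - 96·m^3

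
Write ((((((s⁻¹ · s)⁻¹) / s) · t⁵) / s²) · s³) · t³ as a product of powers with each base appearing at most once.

t⁸

((((((s⁻¹ · s)⁻¹) / s) · t⁵) / s²) · s³) · t³
= (((((((s⁻¹)⁻¹) · (s⁻¹)) / s) · t⁵) / s²) · s³) · t³    [power of a product]
= (((((s · (s⁻¹)) / s) · t⁵) / s²) · s³) · t³    [power of a power]
= ((((s⁰ / s) · t⁵) / s²) · s³) · t³    [product of powers]
= (((s⁻¹ · t⁵) / s²) · s³) · t³    [quotient of powers]
= t⁸    [quotient of powers; product of powers]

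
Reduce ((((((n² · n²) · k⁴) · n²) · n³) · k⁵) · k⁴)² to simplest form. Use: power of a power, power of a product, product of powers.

((((((n² · n²) · k⁴) · n²) · n³) · k⁵) · k⁴)²
= ((((((n² · n²) · k⁴) · n²) · n³) · k⁵)²) · ((k⁴)²)    [power of a product]
= ((((((n² · n²) · k⁴) · n²) · n³)²) · ((k⁵)²)) · ((k⁴)²)    [power of a product]
= ((((((n² · n²) · k⁴) · n²)²) · ((n³)²)) · ((k⁵)²)) · ((k⁴)²)    [power of a product]
= ((((((n² · n²) · k⁴)²) · ((n²)²)) · ((n³)²)) · ((k⁵)²)) · ((k⁴)²)    [power of a product]
= ((((((n² · n²)²) · ((k⁴)²)) · ((n²)²)) · ((n³)²)) · ((k⁵)²)) · ((k⁴)²)    [power of a product]
= (((((((n²)²) · ((n²)²)) · ((k⁴)²)) · ((n²)²)) · ((n³)²)) · ((k⁵)²)) · ((k⁴)²)    [power of a product]
= (((((n⁴ · ((n²)²)) · ((k⁴)²)) · ((n²)²)) · ((n³)²)) · ((k⁵)²)) · ((k⁴)²)    [power of a power]
= (((((n⁴ · n⁴) · ((k⁴)²)) · ((n²)²)) · ((n³)²)) · ((k⁵)²)) · ((k⁴)²)    [power of a power]
= ((((n⁸ · ((k⁴)²)) · ((n²)²)) · ((n³)²)) · ((k⁵)²)) · ((k⁴)²)    [product of powers]
= ((((n⁸ · k⁸) · ((n²)²)) · ((n³)²)) · ((k⁵)²)) · ((k⁴)²)    [power of a power]
= ((((n⁸ · k⁸) · n⁴) · ((n³)²)) · ((k⁵)²)) · ((k⁴)²)    [power of a power]
= ((((n⁸ · k⁸) · n⁴) · n⁶) · ((k⁵)²)) · ((k⁴)²)    [power of a power]
= ((((n⁸ · k⁸) · n⁴) · n⁶) · k¹⁰) · ((k⁴)²)    [power of a power]
= ((((n⁸ · k⁸) · n⁴) · n⁶) · k¹⁰) · k⁸    [power of a power]
= k²⁶n¹⁸    [product of powers]

k²⁶n¹⁸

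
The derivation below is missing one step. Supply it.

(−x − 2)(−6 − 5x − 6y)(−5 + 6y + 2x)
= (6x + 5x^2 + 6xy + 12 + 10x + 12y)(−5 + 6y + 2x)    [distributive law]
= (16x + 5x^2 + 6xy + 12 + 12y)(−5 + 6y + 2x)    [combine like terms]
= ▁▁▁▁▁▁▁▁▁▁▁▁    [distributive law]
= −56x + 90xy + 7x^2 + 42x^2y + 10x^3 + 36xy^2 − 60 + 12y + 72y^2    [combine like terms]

By distributive law:

−80x + 96xy + 32x^2 − 25x^2 + 30x^2y + 10x^3 − 30xy + 36xy^2 + 12x^2y − 60 + 72y + 24x − 60y + 72y^2 + 24xy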